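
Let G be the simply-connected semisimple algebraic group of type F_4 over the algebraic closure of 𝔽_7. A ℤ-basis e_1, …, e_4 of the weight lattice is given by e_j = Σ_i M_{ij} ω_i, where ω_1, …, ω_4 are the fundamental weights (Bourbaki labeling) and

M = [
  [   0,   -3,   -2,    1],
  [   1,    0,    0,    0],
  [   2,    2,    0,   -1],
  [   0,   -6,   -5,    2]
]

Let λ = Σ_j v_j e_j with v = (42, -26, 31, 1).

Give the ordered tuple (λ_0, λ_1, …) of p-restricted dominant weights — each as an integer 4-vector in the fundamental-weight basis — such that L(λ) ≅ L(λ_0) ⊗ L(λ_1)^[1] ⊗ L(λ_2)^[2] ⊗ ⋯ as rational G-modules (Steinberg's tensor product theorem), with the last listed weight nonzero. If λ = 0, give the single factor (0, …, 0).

((3, 0, 3, 3), (2, 6, 4, 0))

In the fundamental-weight basis, λ has coordinates c = M·v (v = (42, -26, 31, 1)):
  c_1 = (0)·(42) + (-3)·(-26) + (-2)·(31) + (1)·(1) = 17
  c_2 = (1)·(42) + (0)·(-26) + (0)·(31) + (0)·(1) = 42
  c_3 = (2)·(42) + (2)·(-26) + (0)·(31) + (-1)·(1) = 31
  c_4 = (0)·(42) + (-6)·(-26) + (-5)·(31) + (2)·(1) = 3
Expand coordinatewise in base 7:
  c_1 = 17 = 3·7^0 + 2·7^1
  c_2 = 42 = 0·7^0 + 6·7^1
  c_3 = 31 = 3·7^0 + 4·7^1
  c_4 = 3 = 3·7^0
p-restricted factor λ_0 = (3, 0, 3, 3)
p-restricted factor λ_1 = (2, 6, 4, 0)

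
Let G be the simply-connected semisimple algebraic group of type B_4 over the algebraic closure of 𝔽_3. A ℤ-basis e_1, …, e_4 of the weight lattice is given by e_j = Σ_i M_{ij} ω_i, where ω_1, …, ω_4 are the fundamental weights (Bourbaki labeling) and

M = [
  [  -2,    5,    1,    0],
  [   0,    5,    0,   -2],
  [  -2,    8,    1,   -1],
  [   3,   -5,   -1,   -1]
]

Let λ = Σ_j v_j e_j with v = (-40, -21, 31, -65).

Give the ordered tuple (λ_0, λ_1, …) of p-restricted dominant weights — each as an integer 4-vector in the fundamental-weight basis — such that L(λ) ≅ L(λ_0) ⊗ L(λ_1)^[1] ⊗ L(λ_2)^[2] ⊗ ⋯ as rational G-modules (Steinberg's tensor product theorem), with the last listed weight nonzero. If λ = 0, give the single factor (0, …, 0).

((0, 1, 2, 1), (2, 2, 2, 0), (0, 2, 0, 2))

Change of basis e → ω: c = M·v where v = (-40, -21, 31, -65):
  c_1 = -2*-40 + 5*-21 + 1*31 + 0*-65 = 6
  c_2 = 0*-40 + 5*-21 + 0*31 + -2*-65 = 25
  c_3 = -2*-40 + 8*-21 + 1*31 + -1*-65 = 8
  c_4 = 3*-40 + -5*-21 + -1*31 + -1*-65 = 19
p = 3; digits c_i = Σ_j d_{ij}·3^j, 0 ≤ d_{ij} < 3:
  c_1 = 6 = 0·3^0 + 2·3^1
  c_2 = 25 = 1·3^0 + 2·3^1 + 2·3^2
  c_3 = 8 = 2·3^0 + 2·3^1
  c_4 = 19 = 1·3^0 + 0·3^1 + 2·3^2
λ_0 = (0, 1, 2, 1)
λ_1 = (2, 2, 2, 0)
λ_2 = (0, 2, 0, 2)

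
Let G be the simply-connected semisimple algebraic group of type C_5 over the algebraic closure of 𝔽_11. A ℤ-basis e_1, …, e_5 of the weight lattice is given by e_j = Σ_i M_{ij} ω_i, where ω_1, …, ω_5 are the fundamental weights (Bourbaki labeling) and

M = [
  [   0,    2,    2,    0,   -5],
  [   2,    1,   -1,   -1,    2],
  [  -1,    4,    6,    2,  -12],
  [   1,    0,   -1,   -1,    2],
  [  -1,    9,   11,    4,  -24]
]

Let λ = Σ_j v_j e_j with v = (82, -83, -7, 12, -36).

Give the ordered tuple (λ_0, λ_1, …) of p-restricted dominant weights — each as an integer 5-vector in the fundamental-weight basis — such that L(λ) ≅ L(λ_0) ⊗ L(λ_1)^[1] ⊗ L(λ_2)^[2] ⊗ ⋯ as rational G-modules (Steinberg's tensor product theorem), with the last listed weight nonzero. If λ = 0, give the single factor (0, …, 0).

((0, 4, 0, 5, 6),)

In the fundamental-weight basis, λ has coordinates c = M·v (v = (82, -83, -7, 12, -36)):
  c_1 = (0)·(82) + (2)·(-83) + (2)·(-7) + (0)·(12) + (-5)·(-36) = 0
  c_2 = (2)·(82) + (1)·(-83) + (-1)·(-7) + (-1)·(12) + (2)·(-36) = 4
  c_3 = (-1)·(82) + (4)·(-83) + (6)·(-7) + (2)·(12) + (-12)·(-36) = 0
  c_4 = (1)·(82) + (0)·(-83) + (-1)·(-7) + (-1)·(12) + (2)·(-36) = 5
  c_5 = (-1)·(82) + (9)·(-83) + (11)·(-7) + (4)·(12) + (-24)·(-36) = 6
Base-11 expansion of each c_i:
  c_1 = 0
  c_2 = 4 = 4·11^0
  c_3 = 0
  c_4 = 5 = 5·11^0
  c_5 = 6 = 6·11^0
Factor λ_0 = (0, 4, 0, 5, 6)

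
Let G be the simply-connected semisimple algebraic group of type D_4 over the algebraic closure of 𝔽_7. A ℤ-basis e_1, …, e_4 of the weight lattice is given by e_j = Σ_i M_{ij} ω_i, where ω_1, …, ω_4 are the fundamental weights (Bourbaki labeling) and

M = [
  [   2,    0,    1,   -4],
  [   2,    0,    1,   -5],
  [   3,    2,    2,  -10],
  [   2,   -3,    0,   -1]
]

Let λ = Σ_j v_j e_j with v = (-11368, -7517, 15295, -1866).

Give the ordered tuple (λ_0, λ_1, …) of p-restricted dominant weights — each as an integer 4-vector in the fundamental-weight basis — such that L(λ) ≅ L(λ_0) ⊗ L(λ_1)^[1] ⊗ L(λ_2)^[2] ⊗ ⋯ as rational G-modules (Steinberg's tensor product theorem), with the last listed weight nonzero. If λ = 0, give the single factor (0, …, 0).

Compute c_i = Σ_j M_{ij} v_j with v = (-11368, -7517, 15295, -1866):
  c_1 = 2*-11368 + 0*-7517 + 1*15295 + -4*-1866 = 23
  c_2 = 2*-11368 + 0*-7517 + 1*15295 + -5*-1866 = 1889
  c_3 = 3*-11368 + 2*-7517 + 2*15295 + -10*-1866 = 112
  c_4 = 2*-11368 + -3*-7517 + 0*15295 + -1*-1866 = 1681
Writing each c_i in base p = 7:
  c_1 = 23 = 2·7^0 + 3·7^1
  c_2 = 1889 = 6·7^0 + 3·7^1 + 3·7^2 + 5·7^3
  c_3 = 112 = 0·7^0 + 2·7^1 + 2·7^2
  c_4 = 1681 = 1·7^0 + 2·7^1 + 6·7^2 + 4·7^3
p-restricted factor λ_0 = (2, 6, 0, 1)
p-restricted factor λ_1 = (3, 3, 2, 2)
p-restricted factor λ_2 = (0, 3, 2, 6)
p-restricted factor λ_3 = (0, 5, 0, 4)

((2, 6, 0, 1), (3, 3, 2, 2), (0, 3, 2, 6), (0, 5, 0, 4))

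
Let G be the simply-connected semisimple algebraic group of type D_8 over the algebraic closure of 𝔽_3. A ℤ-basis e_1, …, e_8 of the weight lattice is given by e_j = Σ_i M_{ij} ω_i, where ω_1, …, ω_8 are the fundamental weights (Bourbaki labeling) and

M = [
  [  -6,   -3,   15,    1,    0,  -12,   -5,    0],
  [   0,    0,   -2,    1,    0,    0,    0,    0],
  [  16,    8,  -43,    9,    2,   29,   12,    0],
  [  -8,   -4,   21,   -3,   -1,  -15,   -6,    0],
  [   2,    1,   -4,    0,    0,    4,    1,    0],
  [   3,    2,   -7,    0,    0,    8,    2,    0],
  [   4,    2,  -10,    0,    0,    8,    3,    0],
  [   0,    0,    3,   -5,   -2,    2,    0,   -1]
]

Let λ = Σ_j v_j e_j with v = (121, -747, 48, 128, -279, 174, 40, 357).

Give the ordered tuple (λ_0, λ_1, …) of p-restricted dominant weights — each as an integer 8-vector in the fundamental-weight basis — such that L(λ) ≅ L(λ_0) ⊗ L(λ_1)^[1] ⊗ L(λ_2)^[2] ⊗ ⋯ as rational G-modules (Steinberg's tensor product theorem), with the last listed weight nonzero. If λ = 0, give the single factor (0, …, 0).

((0, 2, 1, 1, 0, 2, 1, 2), (1, 1, 2, 0, 1, 1, 1, 2), (2, 0, 1, 2, 1, 0, 2, 2), (2, 1, 0, 2, 1, 0, 0, 1))

Converting to the ω-basis (c_i = row i of M dotted with v = (121, -747, 48, 128, -279, 174, 40, 357)):
  c_1 = (-6)·(121) + (-3)·(-747) + 15·48 + 1·128 + (0)·(-279) + (-12)·(174) + (-5)·(40) + 0·357 = 75
  c_2 = 0·121 + (0)·(-747) + (-2)·(48) + 1·128 + (0)·(-279) + 0·174 + 0·40 + 0·357 = 32
  c_3 = 16·121 + (8)·(-747) + (-43)·(48) + 9·128 + (2)·(-279) + 29·174 + 12·40 + 0·357 = 16
  c_4 = (-8)·(121) + (-4)·(-747) + 21·48 + (-3)·(128) + (-1)·(-279) + (-15)·(174) + (-6)·(40) + 0·357 = 73
  c_5 = 2·121 + (1)·(-747) + (-4)·(48) + 0·128 + (0)·(-279) + 4·174 + 1·40 + 0·357 = 39
  c_6 = 3·121 + (2)·(-747) + (-7)·(48) + 0·128 + (0)·(-279) + 8·174 + 2·40 + 0·357 = 5
  c_7 = 4·121 + (2)·(-747) + (-10)·(48) + 0·128 + (0)·(-279) + 8·174 + 3·40 + 0·357 = 22
  c_8 = 0·121 + (0)·(-747) + 3·48 + (-5)·(128) + (-2)·(-279) + 2·174 + 0·40 + (-1)·(357) = 53
Writing each c_i in base p = 3:
  c_1 = 75 = 0·3^0 + 1·3^1 + 2·3^2 + 2·3^3
  c_2 = 32 = 2·3^0 + 1·3^1 + 0·3^2 + 1·3^3
  c_3 = 16 = 1·3^0 + 2·3^1 + 1·3^2
  c_4 = 73 = 1·3^0 + 0·3^1 + 2·3^2 + 2·3^3
  c_5 = 39 = 0·3^0 + 1·3^1 + 1·3^2 + 1·3^3
  c_6 = 5 = 2·3^0 + 1·3^1
  c_7 = 22 = 1·3^0 + 1·3^1 + 2·3^2
  c_8 = 53 = 2·3^0 + 2·3^1 + 2·3^2 + 1·3^3
Factor λ_0 = (0, 2, 1, 1, 0, 2, 1, 2)
Factor λ_1 = (1, 1, 2, 0, 1, 1, 1, 2)
Factor λ_2 = (2, 0, 1, 2, 1, 0, 2, 2)
Factor λ_3 = (2, 1, 0, 2, 1, 0, 0, 1)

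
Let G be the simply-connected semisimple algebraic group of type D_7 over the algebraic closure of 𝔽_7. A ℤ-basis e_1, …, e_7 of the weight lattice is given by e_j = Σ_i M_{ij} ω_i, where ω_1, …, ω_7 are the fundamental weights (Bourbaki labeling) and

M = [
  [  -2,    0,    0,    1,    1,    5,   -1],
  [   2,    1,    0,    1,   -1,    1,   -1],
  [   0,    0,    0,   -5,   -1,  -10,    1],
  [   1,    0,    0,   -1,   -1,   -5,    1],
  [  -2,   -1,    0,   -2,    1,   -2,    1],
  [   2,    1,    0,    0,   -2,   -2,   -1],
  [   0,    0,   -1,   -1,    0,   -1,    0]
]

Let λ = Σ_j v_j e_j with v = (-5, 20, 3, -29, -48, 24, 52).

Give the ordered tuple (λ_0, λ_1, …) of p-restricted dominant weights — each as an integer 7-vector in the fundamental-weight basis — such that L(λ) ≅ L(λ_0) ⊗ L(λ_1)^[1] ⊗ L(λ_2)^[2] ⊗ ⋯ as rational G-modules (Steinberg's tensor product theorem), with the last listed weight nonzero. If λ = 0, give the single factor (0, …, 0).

((1, 1, 5, 4, 4, 6, 2),)

In the fundamental-weight basis, λ has coordinates c = M·v (v = (-5, 20, 3, -29, -48, 24, 52)):
  c_1 = (-2)·(-5) + (0)·(20) + (0)·(3) + (1)·(-29) + (1)·(-48) + (5)·(24) + (-1)·(52) = 1
  c_2 = (2)·(-5) + (1)·(20) + (0)·(3) + (1)·(-29) + (-1)·(-48) + (1)·(24) + (-1)·(52) = 1
  c_3 = (0)·(-5) + (0)·(20) + (0)·(3) + (-5)·(-29) + (-1)·(-48) + (-10)·(24) + (1)·(52) = 5
  c_4 = (1)·(-5) + (0)·(20) + (0)·(3) + (-1)·(-29) + (-1)·(-48) + (-5)·(24) + (1)·(52) = 4
  c_5 = (-2)·(-5) + (-1)·(20) + (0)·(3) + (-2)·(-29) + (1)·(-48) + (-2)·(24) + (1)·(52) = 4
  c_6 = (2)·(-5) + (1)·(20) + (0)·(3) + (0)·(-29) + (-2)·(-48) + (-2)·(24) + (-1)·(52) = 6
  c_7 = (0)·(-5) + (0)·(20) + (-1)·(3) + (-1)·(-29) + (0)·(-48) + (-1)·(24) + (0)·(52) = 2
p = 7; digits c_i = Σ_j d_{ij}·7^j, 0 ≤ d_{ij} < 7:
  c_1 = 1 = 1·7^0
  c_2 = 1 = 1·7^0
  c_3 = 5 = 5·7^0
  c_4 = 4 = 4·7^0
  c_5 = 4 = 4·7^0
  c_6 = 6 = 6·7^0
  c_7 = 2 = 2·7^0
λ_0 = (1, 1, 5, 4, 4, 6, 2)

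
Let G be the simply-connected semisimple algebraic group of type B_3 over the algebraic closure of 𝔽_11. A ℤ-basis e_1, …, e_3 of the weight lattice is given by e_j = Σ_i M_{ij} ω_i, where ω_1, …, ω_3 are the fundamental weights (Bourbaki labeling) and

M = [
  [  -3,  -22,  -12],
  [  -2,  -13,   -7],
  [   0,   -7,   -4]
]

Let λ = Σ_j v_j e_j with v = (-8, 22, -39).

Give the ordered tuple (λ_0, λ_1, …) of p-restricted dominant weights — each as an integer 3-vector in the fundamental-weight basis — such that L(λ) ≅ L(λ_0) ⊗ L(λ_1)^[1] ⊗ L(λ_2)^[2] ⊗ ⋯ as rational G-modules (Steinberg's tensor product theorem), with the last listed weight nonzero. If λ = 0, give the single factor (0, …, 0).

((8, 3, 2),)

ω-coordinates c = M·v, v = (-8, 22, -39):
  c_1 = (-3)·(-8) + (-22)·(22) + (-12)·(-39) = 8
  c_2 = (-2)·(-8) + (-13)·(22) + (-7)·(-39) = 3
  c_3 = (0)·(-8) + (-7)·(22) + (-4)·(-39) = 2
Base-11 expansion of each c_i:
  c_1 = 8 = 8·11^0
  c_2 = 3 = 3·11^0
  c_3 = 2 = 2·11^0
p-restricted factor λ_0 = (8, 3, 2)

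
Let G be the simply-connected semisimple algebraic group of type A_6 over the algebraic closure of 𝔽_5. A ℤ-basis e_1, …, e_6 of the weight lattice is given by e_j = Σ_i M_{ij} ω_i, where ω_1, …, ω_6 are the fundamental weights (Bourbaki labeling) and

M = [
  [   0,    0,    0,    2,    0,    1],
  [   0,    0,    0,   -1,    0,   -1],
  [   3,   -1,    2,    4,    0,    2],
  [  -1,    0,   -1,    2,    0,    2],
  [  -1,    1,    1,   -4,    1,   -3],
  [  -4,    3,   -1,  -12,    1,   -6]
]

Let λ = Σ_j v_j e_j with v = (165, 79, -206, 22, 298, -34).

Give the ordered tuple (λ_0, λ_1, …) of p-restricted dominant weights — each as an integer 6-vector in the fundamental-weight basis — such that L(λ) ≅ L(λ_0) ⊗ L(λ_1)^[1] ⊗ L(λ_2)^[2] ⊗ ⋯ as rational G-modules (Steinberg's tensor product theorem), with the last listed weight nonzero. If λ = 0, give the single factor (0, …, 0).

((0, 2, 4, 2, 0, 1), (2, 2, 4, 3, 4, 4))

Change of basis e → ω: c = M·v where v = (165, 79, -206, 22, 298, -34):
  c_1 = 0*165 + 0*79 + 0*-206 + 2*22 + 0*298 + 1*-34 = 10
  c_2 = 0*165 + 0*79 + 0*-206 + -1*22 + 0*298 + -1*-34 = 12
  c_3 = 3*165 + -1*79 + 2*-206 + 4*22 + 0*298 + 2*-34 = 24
  c_4 = -1*165 + 0*79 + -1*-206 + 2*22 + 0*298 + 2*-34 = 17
  c_5 = -1*165 + 1*79 + 1*-206 + -4*22 + 1*298 + -3*-34 = 20
  c_6 = -4*165 + 3*79 + -1*-206 + -12*22 + 1*298 + -6*-34 = 21
p = 5; digits c_i = Σ_j d_{ij}·5^j, 0 ≤ d_{ij} < 5:
  c_1 = 10 = 0·5^0 + 2·5^1
  c_2 = 12 = 2·5^0 + 2·5^1
  c_3 = 24 = 4·5^0 + 4·5^1
  c_4 = 17 = 2·5^0 + 3·5^1
  c_5 = 20 = 0·5^0 + 4·5^1
  c_6 = 21 = 1·5^0 + 4·5^1
λ_0 = (0, 2, 4, 2, 0, 1)
λ_1 = (2, 2, 4, 3, 4, 4)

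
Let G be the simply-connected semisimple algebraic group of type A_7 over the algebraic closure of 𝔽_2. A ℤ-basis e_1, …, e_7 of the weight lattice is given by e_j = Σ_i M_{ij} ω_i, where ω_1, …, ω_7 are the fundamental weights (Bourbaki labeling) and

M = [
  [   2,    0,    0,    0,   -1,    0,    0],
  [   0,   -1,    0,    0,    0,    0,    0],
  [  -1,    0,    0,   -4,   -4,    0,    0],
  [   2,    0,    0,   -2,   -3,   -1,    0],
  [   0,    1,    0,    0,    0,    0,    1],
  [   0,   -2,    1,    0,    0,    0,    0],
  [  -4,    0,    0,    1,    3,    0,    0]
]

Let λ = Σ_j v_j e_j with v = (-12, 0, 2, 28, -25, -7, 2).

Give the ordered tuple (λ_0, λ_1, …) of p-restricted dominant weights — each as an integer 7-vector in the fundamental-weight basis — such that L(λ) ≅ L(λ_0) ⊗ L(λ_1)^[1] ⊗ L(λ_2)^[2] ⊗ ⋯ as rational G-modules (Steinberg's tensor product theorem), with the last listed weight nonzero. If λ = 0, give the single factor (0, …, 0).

Change of basis e → ω: c = M·v where v = (-12, 0, 2, 28, -25, -7, 2):
  c_1 = (2)·(-12) + 0·0 + 0·2 + 0·28 + (-1)·(-25) + (0)·(-7) + 0·2 = 1
  c_2 = (0)·(-12) + (-1)·(0) + 0·2 + 0·28 + (0)·(-25) + (0)·(-7) + 0·2 = 0
  c_3 = (-1)·(-12) + 0·0 + 0·2 + (-4)·(28) + (-4)·(-25) + (0)·(-7) + 0·2 = 0
  c_4 = (2)·(-12) + 0·0 + 0·2 + (-2)·(28) + (-3)·(-25) + (-1)·(-7) + 0·2 = 2
  c_5 = (0)·(-12) + 1·0 + 0·2 + 0·28 + (0)·(-25) + (0)·(-7) + 1·2 = 2
  c_6 = (0)·(-12) + (-2)·(0) + 1·2 + 0·28 + (0)·(-25) + (0)·(-7) + 0·2 = 2
  c_7 = (-4)·(-12) + 0·0 + 0·2 + 1·28 + (3)·(-25) + (0)·(-7) + 0·2 = 1
p = 2; digits c_i = Σ_j d_{ij}·2^j, 0 ≤ d_{ij} < 2:
  c_1 = 1 = 1·2^0
  c_2 = 0
  c_3 = 0
  c_4 = 2 = 0·2^0 + 1·2^1
  c_5 = 2 = 0·2^0 + 1·2^1
  c_6 = 2 = 0·2^0 + 1·2^1
  c_7 = 1 = 1·2^0
Factor λ_0 = (1, 0, 0, 0, 0, 0, 1)
Factor λ_1 = (0, 0, 0, 1, 1, 1, 0)

((1, 0, 0, 0, 0, 0, 1), (0, 0, 0, 1, 1, 1, 0))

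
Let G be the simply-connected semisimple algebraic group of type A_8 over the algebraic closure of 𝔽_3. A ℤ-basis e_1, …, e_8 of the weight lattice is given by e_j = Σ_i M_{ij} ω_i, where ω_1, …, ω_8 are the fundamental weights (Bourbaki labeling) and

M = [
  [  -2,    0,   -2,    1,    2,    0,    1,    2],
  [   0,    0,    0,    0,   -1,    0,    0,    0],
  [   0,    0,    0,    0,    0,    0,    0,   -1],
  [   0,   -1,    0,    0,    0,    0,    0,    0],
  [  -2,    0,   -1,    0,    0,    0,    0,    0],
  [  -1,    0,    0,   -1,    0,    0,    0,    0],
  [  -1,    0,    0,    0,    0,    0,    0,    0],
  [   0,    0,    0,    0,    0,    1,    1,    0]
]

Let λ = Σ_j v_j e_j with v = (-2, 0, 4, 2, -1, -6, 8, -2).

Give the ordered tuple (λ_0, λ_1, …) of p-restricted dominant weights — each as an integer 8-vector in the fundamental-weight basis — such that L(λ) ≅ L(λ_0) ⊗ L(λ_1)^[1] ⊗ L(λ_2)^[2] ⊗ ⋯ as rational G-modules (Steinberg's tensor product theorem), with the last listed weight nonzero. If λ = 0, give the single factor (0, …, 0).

In the fundamental-weight basis, λ has coordinates c = M·v (v = (-2, 0, 4, 2, -1, -6, 8, -2)):
  c_1 = (-2)·(-2) + 0·0 + (-2)·(4) + 1·2 + (2)·(-1) + (0)·(-6) + 1·8 + (2)·(-2) = 0
  c_2 = (0)·(-2) + 0·0 + 0·4 + 0·2 + (-1)·(-1) + (0)·(-6) + 0·8 + (0)·(-2) = 1
  c_3 = (0)·(-2) + 0·0 + 0·4 + 0·2 + (0)·(-1) + (0)·(-6) + 0·8 + (-1)·(-2) = 2
  c_4 = (0)·(-2) + (-1)·(0) + 0·4 + 0·2 + (0)·(-1) + (0)·(-6) + 0·8 + (0)·(-2) = 0
  c_5 = (-2)·(-2) + 0·0 + (-1)·(4) + 0·2 + (0)·(-1) + (0)·(-6) + 0·8 + (0)·(-2) = 0
  c_6 = (-1)·(-2) + 0·0 + 0·4 + (-1)·(2) + (0)·(-1) + (0)·(-6) + 0·8 + (0)·(-2) = 0
  c_7 = (-1)·(-2) + 0·0 + 0·4 + 0·2 + (0)·(-1) + (0)·(-6) + 0·8 + (0)·(-2) = 2
  c_8 = (0)·(-2) + 0·0 + 0·4 + 0·2 + (0)·(-1) + (1)·(-6) + 1·8 + (0)·(-2) = 2
Base-3 expansion of each c_i:
  c_1 = 0
  c_2 = 1 = 1·3^0
  c_3 = 2 = 2·3^0
  c_4 = 0
  c_5 = 0
  c_6 = 0
  c_7 = 2 = 2·3^0
  c_8 = 2 = 2·3^0
Factor λ_0 = (0, 1, 2, 0, 0, 0, 2, 2)

((0, 1, 2, 0, 0, 0, 2, 2),)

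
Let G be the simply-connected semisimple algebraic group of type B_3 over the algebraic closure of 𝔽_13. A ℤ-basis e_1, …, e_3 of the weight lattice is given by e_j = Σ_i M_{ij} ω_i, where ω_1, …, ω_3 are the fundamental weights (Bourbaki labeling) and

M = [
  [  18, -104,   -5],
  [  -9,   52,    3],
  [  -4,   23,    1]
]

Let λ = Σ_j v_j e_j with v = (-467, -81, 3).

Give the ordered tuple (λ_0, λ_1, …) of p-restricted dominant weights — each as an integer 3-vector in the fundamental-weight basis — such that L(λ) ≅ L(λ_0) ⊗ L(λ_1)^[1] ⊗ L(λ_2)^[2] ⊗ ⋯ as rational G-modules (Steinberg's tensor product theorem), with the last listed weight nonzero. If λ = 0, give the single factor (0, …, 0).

((3, 0, 8),)

In the fundamental-weight basis, λ has coordinates c = M·v (v = (-467, -81, 3)):
  c_1 = 18*-467 + -104*-81 + -5*3 = 3
  c_2 = -9*-467 + 52*-81 + 3*3 = 0
  c_3 = -4*-467 + 23*-81 + 1*3 = 8
Expand coordinatewise in base 13:
  c_1 = 3 = 3·13^0
  c_2 = 0
  c_3 = 8 = 8·13^0
λ_0 = (3, 0, 8)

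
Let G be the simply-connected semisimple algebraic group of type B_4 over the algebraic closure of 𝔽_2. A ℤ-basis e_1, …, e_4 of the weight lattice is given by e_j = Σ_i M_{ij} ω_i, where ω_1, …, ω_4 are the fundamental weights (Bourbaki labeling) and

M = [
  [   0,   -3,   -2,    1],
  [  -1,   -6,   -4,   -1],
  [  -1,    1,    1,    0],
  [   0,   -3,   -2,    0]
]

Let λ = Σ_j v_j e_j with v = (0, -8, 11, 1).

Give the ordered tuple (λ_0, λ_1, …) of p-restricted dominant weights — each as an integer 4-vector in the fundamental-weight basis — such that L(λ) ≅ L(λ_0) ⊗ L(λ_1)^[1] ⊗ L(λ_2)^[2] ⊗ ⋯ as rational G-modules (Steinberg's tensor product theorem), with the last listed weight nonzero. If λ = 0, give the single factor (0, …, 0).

((1, 1, 1, 0), (1, 1, 1, 1))

ω-coordinates c = M·v, v = (0, -8, 11, 1):
  c_1 = 0*0 + -3*-8 + -2*11 + 1*1 = 3
  c_2 = -1*0 + -6*-8 + -4*11 + -1*1 = 3
  c_3 = -1*0 + 1*-8 + 1*11 + 0*1 = 3
  c_4 = 0*0 + -3*-8 + -2*11 + 0*1 = 2
Writing each c_i in base p = 2:
  c_1 = 3 = 1·2^0 + 1·2^1
  c_2 = 3 = 1·2^0 + 1·2^1
  c_3 = 3 = 1·2^0 + 1·2^1
  c_4 = 2 = 0·2^0 + 1·2^1
Factor λ_0 = (1, 1, 1, 0)
Factor λ_1 = (1, 1, 1, 1)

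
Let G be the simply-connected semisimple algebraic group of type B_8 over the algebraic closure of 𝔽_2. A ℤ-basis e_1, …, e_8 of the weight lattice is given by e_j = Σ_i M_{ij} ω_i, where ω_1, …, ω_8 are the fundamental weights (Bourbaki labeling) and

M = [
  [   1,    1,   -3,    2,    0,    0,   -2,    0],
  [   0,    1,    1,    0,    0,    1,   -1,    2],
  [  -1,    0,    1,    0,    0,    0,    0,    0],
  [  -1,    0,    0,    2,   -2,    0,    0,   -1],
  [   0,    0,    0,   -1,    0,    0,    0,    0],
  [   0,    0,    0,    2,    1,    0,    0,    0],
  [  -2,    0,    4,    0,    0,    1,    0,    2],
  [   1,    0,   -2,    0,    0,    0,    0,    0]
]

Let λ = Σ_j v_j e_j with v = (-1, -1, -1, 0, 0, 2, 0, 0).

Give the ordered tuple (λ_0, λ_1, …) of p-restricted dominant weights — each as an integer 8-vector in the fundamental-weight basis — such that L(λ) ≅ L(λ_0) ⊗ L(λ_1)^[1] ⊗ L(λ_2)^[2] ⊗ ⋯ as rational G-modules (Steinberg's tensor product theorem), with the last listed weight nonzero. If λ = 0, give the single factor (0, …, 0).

In the fundamental-weight basis, λ has coordinates c = M·v (v = (-1, -1, -1, 0, 0, 2, 0, 0)):
  c_1 = (1)·(-1) + (1)·(-1) + (-3)·(-1) + 2·0 + 0·0 + 0·2 + (-2)·(0) + 0·0 = 1
  c_2 = (0)·(-1) + (1)·(-1) + (1)·(-1) + 0·0 + 0·0 + 1·2 + (-1)·(0) + 2·0 = 0
  c_3 = (-1)·(-1) + (0)·(-1) + (1)·(-1) + 0·0 + 0·0 + 0·2 + 0·0 + 0·0 = 0
  c_4 = (-1)·(-1) + (0)·(-1) + (0)·(-1) + 2·0 + (-2)·(0) + 0·2 + 0·0 + (-1)·(0) = 1
  c_5 = (0)·(-1) + (0)·(-1) + (0)·(-1) + (-1)·(0) + 0·0 + 0·2 + 0·0 + 0·0 = 0
  c_6 = (0)·(-1) + (0)·(-1) + (0)·(-1) + 2·0 + 1·0 + 0·2 + 0·0 + 0·0 = 0
  c_7 = (-2)·(-1) + (0)·(-1) + (4)·(-1) + 0·0 + 0·0 + 1·2 + 0·0 + 2·0 = 0
  c_8 = (1)·(-1) + (0)·(-1) + (-2)·(-1) + 0·0 + 0·0 + 0·2 + 0·0 + 0·0 = 1
Writing each c_i in base p = 2:
  c_1 = 1 = 1·2^0
  c_2 = 0
  c_3 = 0
  c_4 = 1 = 1·2^0
  c_5 = 0
  c_6 = 0
  c_7 = 0
  c_8 = 1 = 1·2^0
λ_0 = (1, 0, 0, 1, 0, 0, 0, 1)

((1, 0, 0, 1, 0, 0, 0, 1),)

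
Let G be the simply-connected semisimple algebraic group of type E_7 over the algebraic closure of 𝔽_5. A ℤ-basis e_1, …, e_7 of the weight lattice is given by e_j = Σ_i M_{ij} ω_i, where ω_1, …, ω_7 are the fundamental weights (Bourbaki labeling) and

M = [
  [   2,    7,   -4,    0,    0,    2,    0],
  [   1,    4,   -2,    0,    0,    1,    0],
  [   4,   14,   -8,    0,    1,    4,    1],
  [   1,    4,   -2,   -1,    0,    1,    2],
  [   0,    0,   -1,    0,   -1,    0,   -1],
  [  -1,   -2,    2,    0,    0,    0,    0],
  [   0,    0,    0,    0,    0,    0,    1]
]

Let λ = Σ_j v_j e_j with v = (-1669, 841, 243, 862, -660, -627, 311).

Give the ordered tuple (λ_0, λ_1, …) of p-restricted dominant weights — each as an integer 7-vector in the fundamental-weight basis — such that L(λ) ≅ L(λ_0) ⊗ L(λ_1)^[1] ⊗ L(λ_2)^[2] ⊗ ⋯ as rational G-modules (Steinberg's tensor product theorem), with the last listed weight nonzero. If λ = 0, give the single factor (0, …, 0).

((3, 2, 2, 2, 1, 3, 1), (4, 1, 4, 3, 1, 4, 2), (2, 3, 1, 3, 4, 3, 2), (2, 4, 2, 2, 0, 3, 2))

Converting to the ω-basis (c_i = row i of M dotted with v = (-1669, 841, 243, 862, -660, -627, 311)):
  c_1 = (2)·(-1669) + 7·841 + (-4)·(243) + 0·862 + (0)·(-660) + (2)·(-627) + 0·311 = 323
  c_2 = (1)·(-1669) + 4·841 + (-2)·(243) + 0·862 + (0)·(-660) + (1)·(-627) + 0·311 = 582
  c_3 = (4)·(-1669) + 14·841 + (-8)·(243) + 0·862 + (1)·(-660) + (4)·(-627) + 1·311 = 297
  c_4 = (1)·(-1669) + 4·841 + (-2)·(243) + (-1)·(862) + (0)·(-660) + (1)·(-627) + 2·311 = 342
  c_5 = (0)·(-1669) + 0·841 + (-1)·(243) + 0·862 + (-1)·(-660) + (0)·(-627) + (-1)·(311) = 106
  c_6 = (-1)·(-1669) + (-2)·(841) + 2·243 + 0·862 + (0)·(-660) + (0)·(-627) + 0·311 = 473
  c_7 = (0)·(-1669) + 0·841 + 0·243 + 0·862 + (0)·(-660) + (0)·(-627) + 1·311 = 311
Expand coordinatewise in base 5:
  c_1 = 323 = 3·5^0 + 4·5^1 + 2·5^2 + 2·5^3
  c_2 = 582 = 2·5^0 + 1·5^1 + 3·5^2 + 4·5^3
  c_3 = 297 = 2·5^0 + 4·5^1 + 1·5^2 + 2·5^3
  c_4 = 342 = 2·5^0 + 3·5^1 + 3·5^2 + 2·5^3
  c_5 = 106 = 1·5^0 + 1·5^1 + 4·5^2
  c_6 = 473 = 3·5^0 + 4·5^1 + 3·5^2 + 3·5^3
  c_7 = 311 = 1·5^0 + 2·5^1 + 2·5^2 + 2·5^3
p-restricted factor λ_0 = (3, 2, 2, 2, 1, 3, 1)
p-restricted factor λ_1 = (4, 1, 4, 3, 1, 4, 2)
p-restricted factor λ_2 = (2, 3, 1, 3, 4, 3, 2)
p-restricted factor λ_3 = (2, 4, 2, 2, 0, 3, 2)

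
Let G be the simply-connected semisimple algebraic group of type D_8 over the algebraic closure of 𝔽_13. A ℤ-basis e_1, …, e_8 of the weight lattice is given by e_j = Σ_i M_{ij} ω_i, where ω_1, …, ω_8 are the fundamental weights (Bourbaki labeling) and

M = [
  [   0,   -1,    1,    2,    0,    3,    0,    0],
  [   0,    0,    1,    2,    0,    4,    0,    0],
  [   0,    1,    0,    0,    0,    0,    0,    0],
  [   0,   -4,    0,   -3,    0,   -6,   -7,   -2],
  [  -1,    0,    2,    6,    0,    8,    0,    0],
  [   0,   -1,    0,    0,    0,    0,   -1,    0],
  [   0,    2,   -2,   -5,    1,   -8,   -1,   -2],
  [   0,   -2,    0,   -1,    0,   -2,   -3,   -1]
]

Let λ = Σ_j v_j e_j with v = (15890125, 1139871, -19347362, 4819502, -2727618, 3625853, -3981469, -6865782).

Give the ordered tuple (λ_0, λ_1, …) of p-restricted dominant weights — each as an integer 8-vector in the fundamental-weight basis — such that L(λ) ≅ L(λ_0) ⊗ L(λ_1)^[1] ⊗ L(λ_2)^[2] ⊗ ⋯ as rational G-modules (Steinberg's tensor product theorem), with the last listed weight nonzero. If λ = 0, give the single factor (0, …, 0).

Compute c_i = Σ_j M_{ij} v_j with v = (15890125, 1139871, -19347362, 4819502, -2727618, 3625853, -3981469, -6865782):
  c_1 = (0)·(15890125) + (-1)·(1139871) + (1)·(-19347362) + (2)·(4819502) + (0)·(-2727618) + (3)·(3625853) + (0)·(-3981469) + (0)·(-6865782) = 29330
  c_2 = (0)·(15890125) + (0)·(1139871) + (1)·(-19347362) + (2)·(4819502) + (0)·(-2727618) + (4)·(3625853) + (0)·(-3981469) + (0)·(-6865782) = 4795054
  c_3 = (0)·(15890125) + (1)·(1139871) + (0)·(-19347362) + (0)·(4819502) + (0)·(-2727618) + (0)·(3625853) + (0)·(-3981469) + (0)·(-6865782) = 1139871
  c_4 = (0)·(15890125) + (-4)·(1139871) + (0)·(-19347362) + (-3)·(4819502) + (0)·(-2727618) + (-6)·(3625853) + (-7)·(-3981469) + (-2)·(-6865782) = 828739
  c_5 = (-1)·(15890125) + (0)·(1139871) + (2)·(-19347362) + (6)·(4819502) + (0)·(-2727618) + (8)·(3625853) + (0)·(-3981469) + (0)·(-6865782) = 3338987
  c_6 = (0)·(15890125) + (-1)·(1139871) + (0)·(-19347362) + (0)·(4819502) + (0)·(-2727618) + (0)·(3625853) + (-1)·(-3981469) + (0)·(-6865782) = 2841598
  c_7 = (0)·(15890125) + (2)·(1139871) + (-2)·(-19347362) + (-5)·(4819502) + (1)·(-2727618) + (-8)·(3625853) + (-1)·(-3981469) + (-2)·(-6865782) = 2855547
  c_8 = (0)·(15890125) + (-2)·(1139871) + (0)·(-19347362) + (-1)·(4819502) + (0)·(-2727618) + (-2)·(3625853) + (-3)·(-3981469) + (-1)·(-6865782) = 4459239
Expand coordinatewise in base 13:
  c_1 = 29330 = 2·13^0 + 7·13^1 + 4·13^2 + 0·13^3 + 1·13^4
  c_2 = 4795054 = 4·13^0 + 1·13^1 + 7·13^2 + 11·13^3 + 11·13^4 + 12·13^5
  c_3 = 1139871 = 5·13^0 + 10·13^1 + 10·13^2 + 11·13^3 + 0·13^4 + 3·13^5
  c_4 = 828739 = 2·13^0 + 10·13^1 + 2·13^2 + 0·13^3 + 3·13^4 + 2·13^5
  c_5 = 3338987 = 2·13^0 + 4·13^1 + 10·13^2 + 11·13^3 + 12·13^4 + 8·13^5
  c_6 = 2841598 = 6·13^0 + 2·13^1 + 5·13^2 + 6·13^3 + 8·13^4 + 7·13^5
  c_7 = 2855547 = 6·13^0 + 9·13^1 + 9·13^2 + 12·13^3 + 8·13^4 + 7·13^5
  c_8 = 4459239 = 5·13^0 + 0·13^1 + 9·13^2 + 1·13^3 + 0·13^4 + 12·13^5
p-restricted factor λ_0 = (2, 4, 5, 2, 2, 6, 6, 5)
p-restricted factor λ_1 = (7, 1, 10, 10, 4, 2, 9, 0)
p-restricted factor λ_2 = (4, 7, 10, 2, 10, 5, 9, 9)
p-restricted factor λ_3 = (0, 11, 11, 0, 11, 6, 12, 1)
p-restricted factor λ_4 = (1, 11, 0, 3, 12, 8, 8, 0)
p-restricted factor λ_5 = (0, 12, 3, 2, 8, 7, 7, 12)

((2, 4, 5, 2, 2, 6, 6, 5), (7, 1, 10, 10, 4, 2, 9, 0), (4, 7, 10, 2, 10, 5, 9, 9), (0, 11, 11, 0, 11, 6, 12, 1), (1, 11, 0, 3, 12, 8, 8, 0), (0, 12, 3, 2, 8, 7, 7, 12))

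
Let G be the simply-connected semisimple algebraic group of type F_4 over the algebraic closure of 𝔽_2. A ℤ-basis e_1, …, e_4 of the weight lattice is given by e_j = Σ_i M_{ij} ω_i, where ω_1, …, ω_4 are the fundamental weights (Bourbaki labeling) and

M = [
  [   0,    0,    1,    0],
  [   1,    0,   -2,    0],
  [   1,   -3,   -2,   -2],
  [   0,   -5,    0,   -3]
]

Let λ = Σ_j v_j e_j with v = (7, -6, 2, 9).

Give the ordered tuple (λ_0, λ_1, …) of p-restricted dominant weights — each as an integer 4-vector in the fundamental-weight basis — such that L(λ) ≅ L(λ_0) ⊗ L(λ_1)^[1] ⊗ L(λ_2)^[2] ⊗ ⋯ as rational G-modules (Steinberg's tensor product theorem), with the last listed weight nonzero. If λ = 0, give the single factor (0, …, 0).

Change of basis e → ω: c = M·v where v = (7, -6, 2, 9):
  c_1 = (0)·(7) + (0)·(-6) + (1)·(2) + (0)·(9) = 2
  c_2 = (1)·(7) + (0)·(-6) + (-2)·(2) + (0)·(9) = 3
  c_3 = (1)·(7) + (-3)·(-6) + (-2)·(2) + (-2)·(9) = 3
  c_4 = (0)·(7) + (-5)·(-6) + (0)·(2) + (-3)·(9) = 3
Expand coordinatewise in base 2:
  c_1 = 2 = 0·2^0 + 1·2^1
  c_2 = 3 = 1·2^0 + 1·2^1
  c_3 = 3 = 1·2^0 + 1·2^1
  c_4 = 3 = 1·2^0 + 1·2^1
Factor λ_0 = (0, 1, 1, 1)
Factor λ_1 = (1, 1, 1, 1)

((0, 1, 1, 1), (1, 1, 1, 1))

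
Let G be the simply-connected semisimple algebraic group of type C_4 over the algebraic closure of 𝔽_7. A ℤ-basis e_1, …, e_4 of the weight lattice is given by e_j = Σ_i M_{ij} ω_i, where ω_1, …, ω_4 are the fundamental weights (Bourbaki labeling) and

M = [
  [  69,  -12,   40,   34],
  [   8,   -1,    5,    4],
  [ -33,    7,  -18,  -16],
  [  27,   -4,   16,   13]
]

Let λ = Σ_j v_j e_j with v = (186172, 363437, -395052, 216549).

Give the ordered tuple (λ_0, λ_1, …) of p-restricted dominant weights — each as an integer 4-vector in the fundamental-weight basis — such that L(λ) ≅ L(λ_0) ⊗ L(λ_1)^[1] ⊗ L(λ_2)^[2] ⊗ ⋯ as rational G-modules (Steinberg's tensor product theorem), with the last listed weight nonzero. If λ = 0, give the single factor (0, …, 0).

((4, 5, 6, 1), (4, 2, 4, 3), (5, 1, 4, 6), (5, 0, 2, 6), (4, 0, 5, 6), (2, 1, 2, 3))

Change of basis e → ω: c = M·v where v = (186172, 363437, -395052, 216549):
  c_1 = 69·186172 + (-12)·(363437) + (40)·(-395052) + 34·216549 = 45210
  c_2 = 8·186172 + (-1)·(363437) + (5)·(-395052) + 4·216549 = 16875
  c_3 = (-33)·(186172) + 7·363437 + (-18)·(-395052) + (-16)·(216549) = 46535
  c_4 = 27·186172 + (-4)·(363437) + (16)·(-395052) + 13·216549 = 67201
Base-7 expansion of each c_i:
  c_1 = 45210 = 4·7^0 + 4·7^1 + 5·7^2 + 5·7^3 + 4·7^4 + 2·7^5
  c_2 = 16875 = 5·7^0 + 2·7^1 + 1·7^2 + 0·7^3 + 0·7^4 + 1·7^5
  c_3 = 46535 = 6·7^0 + 4·7^1 + 4·7^2 + 2·7^3 + 5·7^4 + 2·7^5
  c_4 = 67201 = 1·7^0 + 3·7^1 + 6·7^2 + 6·7^3 + 6·7^4 + 3·7^5
p-restricted factor λ_0 = (4, 5, 6, 1)
p-restricted factor λ_1 = (4, 2, 4, 3)
p-restricted factor λ_2 = (5, 1, 4, 6)
p-restricted factor λ_3 = (5, 0, 2, 6)
p-restricted factor λ_4 = (4, 0, 5, 6)
p-restricted factor λ_5 = (2, 1, 2, 3)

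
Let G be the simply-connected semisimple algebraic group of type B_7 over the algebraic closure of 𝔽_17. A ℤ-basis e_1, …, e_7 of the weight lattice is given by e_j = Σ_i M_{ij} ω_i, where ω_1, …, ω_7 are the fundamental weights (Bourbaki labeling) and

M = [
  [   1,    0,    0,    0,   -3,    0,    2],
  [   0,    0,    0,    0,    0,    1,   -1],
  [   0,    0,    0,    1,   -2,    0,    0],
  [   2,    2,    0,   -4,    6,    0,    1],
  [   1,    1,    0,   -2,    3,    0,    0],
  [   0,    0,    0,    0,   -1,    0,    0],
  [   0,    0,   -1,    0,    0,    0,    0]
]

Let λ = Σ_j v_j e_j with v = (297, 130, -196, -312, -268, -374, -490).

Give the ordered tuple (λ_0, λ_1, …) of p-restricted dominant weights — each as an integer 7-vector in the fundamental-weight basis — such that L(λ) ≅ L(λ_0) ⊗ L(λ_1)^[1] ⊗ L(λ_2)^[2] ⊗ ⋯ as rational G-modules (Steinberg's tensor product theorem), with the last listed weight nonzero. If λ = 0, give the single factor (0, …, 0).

In the fundamental-weight basis, λ has coordinates c = M·v (v = (297, 130, -196, -312, -268, -374, -490)):
  c_1 = 1·297 + 0·130 + (0)·(-196) + (0)·(-312) + (-3)·(-268) + (0)·(-374) + (2)·(-490) = 121
  c_2 = 0·297 + 0·130 + (0)·(-196) + (0)·(-312) + (0)·(-268) + (1)·(-374) + (-1)·(-490) = 116
  c_3 = 0·297 + 0·130 + (0)·(-196) + (1)·(-312) + (-2)·(-268) + (0)·(-374) + (0)·(-490) = 224
  c_4 = 2·297 + 2·130 + (0)·(-196) + (-4)·(-312) + (6)·(-268) + (0)·(-374) + (1)·(-490) = 4
  c_5 = 1·297 + 1·130 + (0)·(-196) + (-2)·(-312) + (3)·(-268) + (0)·(-374) + (0)·(-490) = 247
  c_6 = 0·297 + 0·130 + (0)·(-196) + (0)·(-312) + (-1)·(-268) + (0)·(-374) + (0)·(-490) = 268
  c_7 = 0·297 + 0·130 + (-1)·(-196) + (0)·(-312) + (0)·(-268) + (0)·(-374) + (0)·(-490) = 196
Writing each c_i in base p = 17:
  c_1 = 121 = 2·17^0 + 7·17^1
  c_2 = 116 = 14·17^0 + 6·17^1
  c_3 = 224 = 3·17^0 + 13·17^1
  c_4 = 4 = 4·17^0
  c_5 = 247 = 9·17^0 + 14·17^1
  c_6 = 268 = 13·17^0 + 15·17^1
  c_7 = 196 = 9·17^0 + 11·17^1
Factor λ_0 = (2, 14, 3, 4, 9, 13, 9)
Factor λ_1 = (7, 6, 13, 0, 14, 15, 11)

((2, 14, 3, 4, 9, 13, 9), (7, 6, 13, 0, 14, 15, 11))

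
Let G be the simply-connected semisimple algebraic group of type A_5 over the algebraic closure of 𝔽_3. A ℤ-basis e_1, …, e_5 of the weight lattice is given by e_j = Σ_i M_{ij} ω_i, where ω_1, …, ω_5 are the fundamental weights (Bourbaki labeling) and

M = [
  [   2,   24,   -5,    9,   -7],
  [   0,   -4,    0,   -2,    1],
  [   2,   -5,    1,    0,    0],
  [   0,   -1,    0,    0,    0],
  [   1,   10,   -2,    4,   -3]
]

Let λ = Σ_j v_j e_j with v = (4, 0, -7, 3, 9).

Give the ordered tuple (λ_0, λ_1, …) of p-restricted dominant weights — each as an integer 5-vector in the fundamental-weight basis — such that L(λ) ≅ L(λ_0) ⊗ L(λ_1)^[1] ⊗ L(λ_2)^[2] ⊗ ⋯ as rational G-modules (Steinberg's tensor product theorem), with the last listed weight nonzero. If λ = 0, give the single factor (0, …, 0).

((1, 0, 1, 0, 0), (2, 1, 0, 0, 1))

ω-coordinates c = M·v, v = (4, 0, -7, 3, 9):
  c_1 = 2*4 + 24*0 + -5*-7 + 9*3 + -7*9 = 7
  c_2 = 0*4 + -4*0 + 0*-7 + -2*3 + 1*9 = 3
  c_3 = 2*4 + -5*0 + 1*-7 + 0*3 + 0*9 = 1
  c_4 = 0*4 + -1*0 + 0*-7 + 0*3 + 0*9 = 0
  c_5 = 1*4 + 10*0 + -2*-7 + 4*3 + -3*9 = 3
Writing each c_i in base p = 3:
  c_1 = 7 = 1·3^0 + 2·3^1
  c_2 = 3 = 0·3^0 + 1·3^1
  c_3 = 1 = 1·3^0
  c_4 = 0
  c_5 = 3 = 0·3^0 + 1·3^1
p-restricted factor λ_0 = (1, 0, 1, 0, 0)
p-restricted factor λ_1 = (2, 1, 0, 0, 1)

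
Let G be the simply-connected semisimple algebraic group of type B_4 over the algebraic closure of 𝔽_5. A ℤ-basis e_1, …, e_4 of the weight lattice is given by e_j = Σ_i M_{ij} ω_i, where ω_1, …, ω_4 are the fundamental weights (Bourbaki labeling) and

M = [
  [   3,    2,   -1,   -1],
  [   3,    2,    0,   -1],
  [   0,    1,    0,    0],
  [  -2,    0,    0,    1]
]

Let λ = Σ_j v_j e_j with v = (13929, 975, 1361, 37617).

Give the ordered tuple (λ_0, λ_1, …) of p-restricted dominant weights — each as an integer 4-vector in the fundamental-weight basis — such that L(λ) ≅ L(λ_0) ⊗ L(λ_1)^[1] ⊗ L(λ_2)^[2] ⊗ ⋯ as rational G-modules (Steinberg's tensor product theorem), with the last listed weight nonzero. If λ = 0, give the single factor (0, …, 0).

((4, 0, 0, 4), (1, 4, 0, 1), (0, 4, 4, 0), (3, 3, 2, 3), (2, 4, 1, 0), (1, 1, 0, 3))

Change of basis e → ω: c = M·v where v = (13929, 975, 1361, 37617):
  c_1 = 3*13929 + 2*975 + -1*1361 + -1*37617 = 4759
  c_2 = 3*13929 + 2*975 + 0*1361 + -1*37617 = 6120
  c_3 = 0*13929 + 1*975 + 0*1361 + 0*37617 = 975
  c_4 = -2*13929 + 0*975 + 0*1361 + 1*37617 = 9759
p = 5; digits c_i = Σ_j d_{ij}·5^j, 0 ≤ d_{ij} < 5:
  c_1 = 4759 = 4·5^0 + 1·5^1 + 0·5^2 + 3·5^3 + 2·5^4 + 1·5^5
  c_2 = 6120 = 0·5^0 + 4·5^1 + 4·5^2 + 3·5^3 + 4·5^4 + 1·5^5
  c_3 = 975 = 0·5^0 + 0·5^1 + 4·5^2 + 2·5^3 + 1·5^4
  c_4 = 9759 = 4·5^0 + 1·5^1 + 0·5^2 + 3·5^3 + 0·5^4 + 3·5^5
λ_0 = (4, 0, 0, 4)
λ_1 = (1, 4, 0, 1)
λ_2 = (0, 4, 4, 0)
λ_3 = (3, 3, 2, 3)
λ_4 = (2, 4, 1, 0)
λ_5 = (1, 1, 0, 3)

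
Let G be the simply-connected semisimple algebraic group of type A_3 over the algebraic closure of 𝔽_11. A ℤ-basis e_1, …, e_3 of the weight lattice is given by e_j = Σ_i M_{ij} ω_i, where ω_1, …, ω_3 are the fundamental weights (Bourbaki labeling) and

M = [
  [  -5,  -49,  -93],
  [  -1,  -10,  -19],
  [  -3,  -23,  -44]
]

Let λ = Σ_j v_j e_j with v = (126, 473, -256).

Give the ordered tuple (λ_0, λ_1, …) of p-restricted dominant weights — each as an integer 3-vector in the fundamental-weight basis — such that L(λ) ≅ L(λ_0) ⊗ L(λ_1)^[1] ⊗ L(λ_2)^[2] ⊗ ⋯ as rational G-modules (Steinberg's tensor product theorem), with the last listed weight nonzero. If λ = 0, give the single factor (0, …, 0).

Compute c_i = Σ_j M_{ij} v_j with v = (126, 473, -256):
  c_1 = (-5)·(126) + (-49)·(473) + (-93)·(-256) = 1
  c_2 = (-1)·(126) + (-10)·(473) + (-19)·(-256) = 8
  c_3 = (-3)·(126) + (-23)·(473) + (-44)·(-256) = 7
Base-11 expansion of each c_i:
  c_1 = 1 = 1·11^0
  c_2 = 8 = 8·11^0
  c_3 = 7 = 7·11^0
Factor λ_0 = (1, 8, 7)

((1, 8, 7),)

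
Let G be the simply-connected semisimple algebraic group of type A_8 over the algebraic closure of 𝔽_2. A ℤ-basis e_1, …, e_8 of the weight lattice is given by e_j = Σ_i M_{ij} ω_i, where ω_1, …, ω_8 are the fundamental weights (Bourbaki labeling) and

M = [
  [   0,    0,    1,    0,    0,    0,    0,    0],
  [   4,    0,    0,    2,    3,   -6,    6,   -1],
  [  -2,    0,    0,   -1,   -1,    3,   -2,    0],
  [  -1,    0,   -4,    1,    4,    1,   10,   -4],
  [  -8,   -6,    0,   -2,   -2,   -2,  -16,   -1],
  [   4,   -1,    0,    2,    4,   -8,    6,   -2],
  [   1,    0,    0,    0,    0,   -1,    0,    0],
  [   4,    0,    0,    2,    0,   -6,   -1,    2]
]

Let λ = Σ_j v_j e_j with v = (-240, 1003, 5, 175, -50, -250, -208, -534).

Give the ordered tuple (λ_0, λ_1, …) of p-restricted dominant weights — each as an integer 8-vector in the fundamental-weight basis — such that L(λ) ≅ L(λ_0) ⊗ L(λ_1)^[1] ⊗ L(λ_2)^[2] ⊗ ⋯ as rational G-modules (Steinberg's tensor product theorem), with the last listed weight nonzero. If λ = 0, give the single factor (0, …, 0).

((1, 0, 1, 1, 0, 1, 0, 0), (0, 1, 0, 0, 1, 1, 1, 1), (1, 0, 1, 0, 1, 1, 0, 1), (0, 1, 0, 0, 1, 0, 1, 1), (0, 1, 1, 0, 0, 0, 0, 1))

Change of basis e → ω: c = M·v where v = (-240, 1003, 5, 175, -50, -250, -208, -534):
  c_1 = 0*-240 + 0*1003 + 1*5 + 0*175 + 0*-50 + 0*-250 + 0*-208 + 0*-534 = 5
  c_2 = 4*-240 + 0*1003 + 0*5 + 2*175 + 3*-50 + -6*-250 + 6*-208 + -1*-534 = 26
  c_3 = -2*-240 + 0*1003 + 0*5 + -1*175 + -1*-50 + 3*-250 + -2*-208 + 0*-534 = 21
  c_4 = -1*-240 + 0*1003 + -4*5 + 1*175 + 4*-50 + 1*-250 + 10*-208 + -4*-534 = 1
  c_5 = -8*-240 + -6*1003 + 0*5 + -2*175 + -2*-50 + -2*-250 + -16*-208 + -1*-534 = 14
  c_6 = 4*-240 + -1*1003 + 0*5 + 2*175 + 4*-50 + -8*-250 + 6*-208 + -2*-534 = 7
  c_7 = 1*-240 + 0*1003 + 0*5 + 0*175 + 0*-50 + -1*-250 + 0*-208 + 0*-534 = 10
  c_8 = 4*-240 + 0*1003 + 0*5 + 2*175 + 0*-50 + -6*-250 + -1*-208 + 2*-534 = 30
Base-2 expansion of each c_i:
  c_1 = 5 = 1·2^0 + 0·2^1 + 1·2^2
  c_2 = 26 = 0·2^0 + 1·2^1 + 0·2^2 + 1·2^3 + 1·2^4
  c_3 = 21 = 1·2^0 + 0·2^1 + 1·2^2 + 0·2^3 + 1·2^4
  c_4 = 1 = 1·2^0
  c_5 = 14 = 0·2^0 + 1·2^1 + 1·2^2 + 1·2^3
  c_6 = 7 = 1·2^0 + 1·2^1 + 1·2^2
  c_7 = 10 = 0·2^0 + 1·2^1 + 0·2^2 + 1·2^3
  c_8 = 30 = 0·2^0 + 1·2^1 + 1·2^2 + 1·2^3 + 1·2^4
p-restricted factor λ_0 = (1, 0, 1, 1, 0, 1, 0, 0)
p-restricted factor λ_1 = (0, 1, 0, 0, 1, 1, 1, 1)
p-restricted factor λ_2 = (1, 0, 1, 0, 1, 1, 0, 1)
p-restricted factor λ_3 = (0, 1, 0, 0, 1, 0, 1, 1)
p-restricted factor λ_4 = (0, 1, 1, 0, 0, 0, 0, 1)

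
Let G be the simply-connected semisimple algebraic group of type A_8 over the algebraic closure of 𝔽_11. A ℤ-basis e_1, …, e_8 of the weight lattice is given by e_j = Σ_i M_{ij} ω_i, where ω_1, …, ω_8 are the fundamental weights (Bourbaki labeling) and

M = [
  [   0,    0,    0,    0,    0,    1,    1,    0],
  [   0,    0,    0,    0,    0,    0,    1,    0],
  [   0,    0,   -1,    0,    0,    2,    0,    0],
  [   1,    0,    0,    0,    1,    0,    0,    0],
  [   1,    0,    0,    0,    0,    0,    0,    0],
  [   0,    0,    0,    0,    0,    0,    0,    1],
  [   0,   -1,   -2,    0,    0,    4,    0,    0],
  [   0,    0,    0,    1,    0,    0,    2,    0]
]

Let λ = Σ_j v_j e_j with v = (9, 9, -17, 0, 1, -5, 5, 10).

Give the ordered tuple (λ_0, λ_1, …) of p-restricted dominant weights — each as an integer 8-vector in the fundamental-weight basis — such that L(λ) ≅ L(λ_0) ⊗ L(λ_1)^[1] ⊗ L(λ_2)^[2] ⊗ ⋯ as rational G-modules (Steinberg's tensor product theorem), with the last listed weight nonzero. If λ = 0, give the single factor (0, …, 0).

Compute c_i = Σ_j M_{ij} v_j with v = (9, 9, -17, 0, 1, -5, 5, 10):
  c_1 = 0*9 + 0*9 + 0*-17 + 0*0 + 0*1 + 1*-5 + 1*5 + 0*10 = 0
  c_2 = 0*9 + 0*9 + 0*-17 + 0*0 + 0*1 + 0*-5 + 1*5 + 0*10 = 5
  c_3 = 0*9 + 0*9 + -1*-17 + 0*0 + 0*1 + 2*-5 + 0*5 + 0*10 = 7
  c_4 = 1*9 + 0*9 + 0*-17 + 0*0 + 1*1 + 0*-5 + 0*5 + 0*10 = 10
  c_5 = 1*9 + 0*9 + 0*-17 + 0*0 + 0*1 + 0*-5 + 0*5 + 0*10 = 9
  c_6 = 0*9 + 0*9 + 0*-17 + 0*0 + 0*1 + 0*-5 + 0*5 + 1*10 = 10
  c_7 = 0*9 + -1*9 + -2*-17 + 0*0 + 0*1 + 4*-5 + 0*5 + 0*10 = 5
  c_8 = 0*9 + 0*9 + 0*-17 + 1*0 + 0*1 + 0*-5 + 2*5 + 0*10 = 10
Writing each c_i in base p = 11:
  c_1 = 0
  c_2 = 5 = 5·11^0
  c_3 = 7 = 7·11^0
  c_4 = 10 = 10·11^0
  c_5 = 9 = 9·11^0
  c_6 = 10 = 10·11^0
  c_7 = 5 = 5·11^0
  c_8 = 10 = 10·11^0
Factor λ_0 = (0, 5, 7, 10, 9, 10, 5, 10)

((0, 5, 7, 10, 9, 10, 5, 10),)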